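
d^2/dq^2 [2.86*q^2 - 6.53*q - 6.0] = 5.72000000000000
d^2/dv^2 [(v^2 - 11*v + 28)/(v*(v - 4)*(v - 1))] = 2*(v^3 - 21*v^2 + 21*v - 7)/(v^3*(v^3 - 3*v^2 + 3*v - 1))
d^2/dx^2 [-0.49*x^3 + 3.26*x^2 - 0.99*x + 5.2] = 6.52 - 2.94*x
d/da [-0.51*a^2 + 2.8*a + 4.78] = 2.8 - 1.02*a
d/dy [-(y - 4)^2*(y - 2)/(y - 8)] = (y - 4)*((8 - 3*y)*(y - 8) + (y - 4)*(y - 2))/(y - 8)^2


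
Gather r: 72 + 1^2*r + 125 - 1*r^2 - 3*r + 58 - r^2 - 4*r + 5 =-2*r^2 - 6*r + 260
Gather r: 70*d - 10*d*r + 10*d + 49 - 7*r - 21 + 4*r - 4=80*d + r*(-10*d - 3) + 24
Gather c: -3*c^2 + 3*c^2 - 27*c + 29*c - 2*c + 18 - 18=0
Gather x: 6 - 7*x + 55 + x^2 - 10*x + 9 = x^2 - 17*x + 70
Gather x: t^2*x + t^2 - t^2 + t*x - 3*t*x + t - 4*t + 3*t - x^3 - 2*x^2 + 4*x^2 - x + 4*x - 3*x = -x^3 + 2*x^2 + x*(t^2 - 2*t)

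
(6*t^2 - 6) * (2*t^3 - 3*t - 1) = 12*t^5 - 30*t^3 - 6*t^2 + 18*t + 6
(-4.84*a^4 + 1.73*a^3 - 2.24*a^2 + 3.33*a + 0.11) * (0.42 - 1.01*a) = 4.8884*a^5 - 3.7801*a^4 + 2.989*a^3 - 4.3041*a^2 + 1.2875*a + 0.0462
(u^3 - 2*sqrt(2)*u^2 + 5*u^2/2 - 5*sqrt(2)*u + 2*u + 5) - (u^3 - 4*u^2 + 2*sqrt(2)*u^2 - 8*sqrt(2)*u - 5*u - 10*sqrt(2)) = -4*sqrt(2)*u^2 + 13*u^2/2 + 3*sqrt(2)*u + 7*u + 5 + 10*sqrt(2)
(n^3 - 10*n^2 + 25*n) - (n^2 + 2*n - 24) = n^3 - 11*n^2 + 23*n + 24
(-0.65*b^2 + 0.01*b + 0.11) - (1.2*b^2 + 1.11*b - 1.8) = -1.85*b^2 - 1.1*b + 1.91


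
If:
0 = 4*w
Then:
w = 0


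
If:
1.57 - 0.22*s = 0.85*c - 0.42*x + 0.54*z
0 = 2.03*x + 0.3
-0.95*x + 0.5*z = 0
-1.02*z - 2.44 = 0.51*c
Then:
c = -4.22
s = 23.86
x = -0.15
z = -0.28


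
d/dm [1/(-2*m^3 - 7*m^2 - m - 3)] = (6*m^2 + 14*m + 1)/(2*m^3 + 7*m^2 + m + 3)^2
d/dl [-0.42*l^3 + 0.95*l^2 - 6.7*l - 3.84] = -1.26*l^2 + 1.9*l - 6.7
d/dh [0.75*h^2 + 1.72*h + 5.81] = 1.5*h + 1.72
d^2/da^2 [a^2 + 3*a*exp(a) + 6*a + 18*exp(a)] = 3*a*exp(a) + 24*exp(a) + 2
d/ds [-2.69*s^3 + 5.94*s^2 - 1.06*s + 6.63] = -8.07*s^2 + 11.88*s - 1.06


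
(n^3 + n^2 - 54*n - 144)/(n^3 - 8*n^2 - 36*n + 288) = (n + 3)/(n - 6)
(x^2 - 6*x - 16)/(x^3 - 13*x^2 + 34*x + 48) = (x + 2)/(x^2 - 5*x - 6)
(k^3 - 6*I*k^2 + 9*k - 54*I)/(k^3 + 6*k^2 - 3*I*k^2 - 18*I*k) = (k^2 - 3*I*k + 18)/(k*(k + 6))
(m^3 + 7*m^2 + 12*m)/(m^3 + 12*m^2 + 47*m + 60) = m/(m + 5)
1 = 1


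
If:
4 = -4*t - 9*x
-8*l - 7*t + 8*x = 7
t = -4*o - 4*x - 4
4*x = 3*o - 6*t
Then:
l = -1425/1048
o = -72/131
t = 4/131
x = -60/131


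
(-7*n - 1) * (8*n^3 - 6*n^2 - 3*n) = -56*n^4 + 34*n^3 + 27*n^2 + 3*n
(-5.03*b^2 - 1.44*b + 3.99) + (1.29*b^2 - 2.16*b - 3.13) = -3.74*b^2 - 3.6*b + 0.86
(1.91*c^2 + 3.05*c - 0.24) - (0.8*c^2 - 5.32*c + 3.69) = 1.11*c^2 + 8.37*c - 3.93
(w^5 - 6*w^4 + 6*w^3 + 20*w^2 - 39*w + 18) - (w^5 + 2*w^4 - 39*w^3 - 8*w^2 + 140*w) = -8*w^4 + 45*w^3 + 28*w^2 - 179*w + 18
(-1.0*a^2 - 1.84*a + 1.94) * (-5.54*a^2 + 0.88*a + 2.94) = 5.54*a^4 + 9.3136*a^3 - 15.3068*a^2 - 3.7024*a + 5.7036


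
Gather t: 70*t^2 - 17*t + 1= 70*t^2 - 17*t + 1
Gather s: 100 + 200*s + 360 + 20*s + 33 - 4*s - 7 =216*s + 486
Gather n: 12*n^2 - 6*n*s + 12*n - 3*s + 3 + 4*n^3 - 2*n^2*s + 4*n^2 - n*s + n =4*n^3 + n^2*(16 - 2*s) + n*(13 - 7*s) - 3*s + 3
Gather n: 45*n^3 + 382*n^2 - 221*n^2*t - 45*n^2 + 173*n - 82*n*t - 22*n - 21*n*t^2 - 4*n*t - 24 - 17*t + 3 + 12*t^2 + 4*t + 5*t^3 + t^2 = 45*n^3 + n^2*(337 - 221*t) + n*(-21*t^2 - 86*t + 151) + 5*t^3 + 13*t^2 - 13*t - 21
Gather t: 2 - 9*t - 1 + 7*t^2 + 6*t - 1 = 7*t^2 - 3*t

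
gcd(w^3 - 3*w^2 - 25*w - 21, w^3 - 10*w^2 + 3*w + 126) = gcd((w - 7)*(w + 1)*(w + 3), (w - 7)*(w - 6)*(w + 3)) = w^2 - 4*w - 21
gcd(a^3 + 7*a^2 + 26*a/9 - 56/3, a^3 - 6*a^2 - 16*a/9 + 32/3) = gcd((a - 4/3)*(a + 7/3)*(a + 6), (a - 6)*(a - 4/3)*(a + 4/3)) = a - 4/3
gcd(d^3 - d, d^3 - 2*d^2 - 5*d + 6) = d - 1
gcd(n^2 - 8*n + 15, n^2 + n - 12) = n - 3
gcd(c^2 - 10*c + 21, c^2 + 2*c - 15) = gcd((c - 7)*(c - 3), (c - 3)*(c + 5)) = c - 3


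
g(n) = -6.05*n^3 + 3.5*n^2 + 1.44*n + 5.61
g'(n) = -18.15*n^2 + 7.0*n + 1.44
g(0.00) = 5.61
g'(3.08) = -149.18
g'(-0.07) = 0.86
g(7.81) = -2651.75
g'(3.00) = -140.91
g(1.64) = -9.30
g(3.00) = -121.92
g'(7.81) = -1050.97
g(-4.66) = 687.13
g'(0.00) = 1.44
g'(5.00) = -417.31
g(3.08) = -133.52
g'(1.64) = -35.90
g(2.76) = -90.95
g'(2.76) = -117.50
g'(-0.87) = -18.39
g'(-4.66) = -425.32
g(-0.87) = 10.99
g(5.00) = -655.94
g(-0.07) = 5.53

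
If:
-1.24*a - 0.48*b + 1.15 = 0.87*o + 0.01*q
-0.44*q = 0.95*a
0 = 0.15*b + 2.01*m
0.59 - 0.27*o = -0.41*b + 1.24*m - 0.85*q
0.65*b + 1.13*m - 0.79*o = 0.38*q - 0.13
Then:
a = 0.31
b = 0.33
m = -0.02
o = 0.71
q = -0.66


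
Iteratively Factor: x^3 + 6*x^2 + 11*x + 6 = (x + 3)*(x^2 + 3*x + 2) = (x + 2)*(x + 3)*(x + 1)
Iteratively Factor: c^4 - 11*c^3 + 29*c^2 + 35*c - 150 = (c + 2)*(c^3 - 13*c^2 + 55*c - 75) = (c - 5)*(c + 2)*(c^2 - 8*c + 15) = (c - 5)*(c - 3)*(c + 2)*(c - 5)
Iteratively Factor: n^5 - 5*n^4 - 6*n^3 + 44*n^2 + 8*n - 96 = (n + 2)*(n^4 - 7*n^3 + 8*n^2 + 28*n - 48) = (n - 3)*(n + 2)*(n^3 - 4*n^2 - 4*n + 16) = (n - 3)*(n - 2)*(n + 2)*(n^2 - 2*n - 8) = (n - 3)*(n - 2)*(n + 2)^2*(n - 4)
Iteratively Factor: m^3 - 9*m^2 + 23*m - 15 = (m - 1)*(m^2 - 8*m + 15) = (m - 5)*(m - 1)*(m - 3)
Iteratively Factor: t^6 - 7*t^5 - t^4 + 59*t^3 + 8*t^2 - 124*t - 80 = (t + 1)*(t^5 - 8*t^4 + 7*t^3 + 52*t^2 - 44*t - 80) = (t - 2)*(t + 1)*(t^4 - 6*t^3 - 5*t^2 + 42*t + 40) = (t - 5)*(t - 2)*(t + 1)*(t^3 - t^2 - 10*t - 8) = (t - 5)*(t - 2)*(t + 1)*(t + 2)*(t^2 - 3*t - 4) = (t - 5)*(t - 2)*(t + 1)^2*(t + 2)*(t - 4)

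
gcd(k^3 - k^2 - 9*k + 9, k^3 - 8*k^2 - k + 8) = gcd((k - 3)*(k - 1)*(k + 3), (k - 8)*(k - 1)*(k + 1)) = k - 1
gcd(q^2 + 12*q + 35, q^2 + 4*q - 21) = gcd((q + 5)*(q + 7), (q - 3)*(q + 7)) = q + 7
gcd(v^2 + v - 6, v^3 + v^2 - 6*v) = v^2 + v - 6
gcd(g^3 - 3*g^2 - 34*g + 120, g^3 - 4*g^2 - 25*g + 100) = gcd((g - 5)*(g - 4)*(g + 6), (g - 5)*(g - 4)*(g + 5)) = g^2 - 9*g + 20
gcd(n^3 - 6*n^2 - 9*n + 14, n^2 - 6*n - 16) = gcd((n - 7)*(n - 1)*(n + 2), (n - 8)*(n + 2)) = n + 2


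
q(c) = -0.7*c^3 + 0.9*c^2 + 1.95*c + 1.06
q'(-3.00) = -22.35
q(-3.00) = 22.21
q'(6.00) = -62.85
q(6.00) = -106.04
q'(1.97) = -2.65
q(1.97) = 3.04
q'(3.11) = -12.76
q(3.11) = -5.23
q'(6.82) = -83.45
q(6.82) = -165.83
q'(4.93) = -40.22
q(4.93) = -51.33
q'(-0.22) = 1.45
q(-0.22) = 0.68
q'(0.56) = 2.30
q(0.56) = 2.31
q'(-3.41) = -28.61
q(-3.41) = 32.63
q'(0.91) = 1.85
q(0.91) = 3.05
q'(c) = -2.1*c^2 + 1.8*c + 1.95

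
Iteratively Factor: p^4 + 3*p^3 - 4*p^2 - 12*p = (p + 2)*(p^3 + p^2 - 6*p) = (p - 2)*(p + 2)*(p^2 + 3*p) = (p - 2)*(p + 2)*(p + 3)*(p)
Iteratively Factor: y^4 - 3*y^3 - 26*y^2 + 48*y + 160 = (y - 5)*(y^3 + 2*y^2 - 16*y - 32) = (y - 5)*(y - 4)*(y^2 + 6*y + 8) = (y - 5)*(y - 4)*(y + 2)*(y + 4)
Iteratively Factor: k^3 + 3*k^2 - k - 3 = (k - 1)*(k^2 + 4*k + 3) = (k - 1)*(k + 3)*(k + 1)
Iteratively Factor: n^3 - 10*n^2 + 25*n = (n - 5)*(n^2 - 5*n) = (n - 5)^2*(n)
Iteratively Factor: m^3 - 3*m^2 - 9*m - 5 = (m - 5)*(m^2 + 2*m + 1) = (m - 5)*(m + 1)*(m + 1)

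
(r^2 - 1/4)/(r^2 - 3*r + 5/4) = (2*r + 1)/(2*r - 5)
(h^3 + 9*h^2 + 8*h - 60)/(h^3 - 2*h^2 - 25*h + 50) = (h + 6)/(h - 5)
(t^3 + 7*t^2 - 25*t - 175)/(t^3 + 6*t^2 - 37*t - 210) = (t - 5)/(t - 6)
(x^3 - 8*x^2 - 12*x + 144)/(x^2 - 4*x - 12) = (x^2 - 2*x - 24)/(x + 2)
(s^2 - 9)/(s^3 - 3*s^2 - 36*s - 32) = (9 - s^2)/(-s^3 + 3*s^2 + 36*s + 32)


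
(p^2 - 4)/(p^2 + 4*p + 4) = (p - 2)/(p + 2)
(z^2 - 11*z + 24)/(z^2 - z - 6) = (z - 8)/(z + 2)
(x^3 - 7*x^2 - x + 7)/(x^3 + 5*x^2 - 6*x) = (x^2 - 6*x - 7)/(x*(x + 6))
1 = 1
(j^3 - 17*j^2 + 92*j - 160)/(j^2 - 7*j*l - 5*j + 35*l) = (j^2 - 12*j + 32)/(j - 7*l)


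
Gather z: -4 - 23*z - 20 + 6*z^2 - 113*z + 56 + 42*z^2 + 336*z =48*z^2 + 200*z + 32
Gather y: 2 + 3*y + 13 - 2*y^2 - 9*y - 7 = -2*y^2 - 6*y + 8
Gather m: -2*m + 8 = 8 - 2*m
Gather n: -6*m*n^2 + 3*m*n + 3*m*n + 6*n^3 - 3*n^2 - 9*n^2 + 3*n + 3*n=6*n^3 + n^2*(-6*m - 12) + n*(6*m + 6)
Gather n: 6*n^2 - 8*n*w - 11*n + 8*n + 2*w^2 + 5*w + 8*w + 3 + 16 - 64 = 6*n^2 + n*(-8*w - 3) + 2*w^2 + 13*w - 45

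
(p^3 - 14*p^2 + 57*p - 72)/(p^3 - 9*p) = (p^2 - 11*p + 24)/(p*(p + 3))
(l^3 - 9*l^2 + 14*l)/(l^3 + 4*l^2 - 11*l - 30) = l*(l^2 - 9*l + 14)/(l^3 + 4*l^2 - 11*l - 30)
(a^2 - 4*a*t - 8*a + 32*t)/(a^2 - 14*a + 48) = (a - 4*t)/(a - 6)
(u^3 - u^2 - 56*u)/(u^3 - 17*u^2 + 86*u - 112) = u*(u + 7)/(u^2 - 9*u + 14)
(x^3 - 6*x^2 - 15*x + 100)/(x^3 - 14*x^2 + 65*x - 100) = (x + 4)/(x - 4)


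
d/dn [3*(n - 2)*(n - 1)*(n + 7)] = 9*n^2 + 24*n - 57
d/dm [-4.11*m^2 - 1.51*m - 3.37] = -8.22*m - 1.51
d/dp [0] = 0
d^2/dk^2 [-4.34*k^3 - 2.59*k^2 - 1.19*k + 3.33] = -26.04*k - 5.18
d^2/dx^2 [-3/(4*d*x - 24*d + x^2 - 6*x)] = 6*(4*d*x - 24*d + x^2 - 6*x - 4*(2*d + x - 3)^2)/(4*d*x - 24*d + x^2 - 6*x)^3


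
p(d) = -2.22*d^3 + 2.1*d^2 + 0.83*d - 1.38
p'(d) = -6.66*d^2 + 4.2*d + 0.83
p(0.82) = -0.51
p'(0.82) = -0.20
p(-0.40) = -1.23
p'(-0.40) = -1.92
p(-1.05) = 2.63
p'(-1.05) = -10.92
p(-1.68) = 13.68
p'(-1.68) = -25.02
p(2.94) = -37.20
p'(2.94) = -44.39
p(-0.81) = 0.51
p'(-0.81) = -6.94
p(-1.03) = 2.42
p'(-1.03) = -10.56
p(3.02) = -40.87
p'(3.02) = -47.23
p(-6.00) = 548.76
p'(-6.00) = -264.13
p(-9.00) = 1779.63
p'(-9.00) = -576.43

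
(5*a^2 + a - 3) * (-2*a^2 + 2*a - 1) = -10*a^4 + 8*a^3 + 3*a^2 - 7*a + 3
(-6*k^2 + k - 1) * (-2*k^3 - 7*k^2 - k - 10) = 12*k^5 + 40*k^4 + k^3 + 66*k^2 - 9*k + 10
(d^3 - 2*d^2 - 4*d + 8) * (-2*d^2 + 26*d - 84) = -2*d^5 + 30*d^4 - 128*d^3 + 48*d^2 + 544*d - 672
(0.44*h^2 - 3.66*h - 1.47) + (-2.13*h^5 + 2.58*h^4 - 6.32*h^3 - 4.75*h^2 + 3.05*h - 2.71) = -2.13*h^5 + 2.58*h^4 - 6.32*h^3 - 4.31*h^2 - 0.61*h - 4.18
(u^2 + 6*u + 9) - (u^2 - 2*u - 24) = 8*u + 33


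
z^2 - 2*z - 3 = (z - 3)*(z + 1)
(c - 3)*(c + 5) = c^2 + 2*c - 15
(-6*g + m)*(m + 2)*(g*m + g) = -6*g^2*m^2 - 18*g^2*m - 12*g^2 + g*m^3 + 3*g*m^2 + 2*g*m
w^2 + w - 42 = (w - 6)*(w + 7)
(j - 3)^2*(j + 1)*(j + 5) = j^4 - 22*j^2 + 24*j + 45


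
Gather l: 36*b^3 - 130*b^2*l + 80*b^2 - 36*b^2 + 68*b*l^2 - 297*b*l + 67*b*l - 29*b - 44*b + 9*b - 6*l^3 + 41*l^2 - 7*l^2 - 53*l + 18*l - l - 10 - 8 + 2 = 36*b^3 + 44*b^2 - 64*b - 6*l^3 + l^2*(68*b + 34) + l*(-130*b^2 - 230*b - 36) - 16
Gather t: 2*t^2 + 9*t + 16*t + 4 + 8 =2*t^2 + 25*t + 12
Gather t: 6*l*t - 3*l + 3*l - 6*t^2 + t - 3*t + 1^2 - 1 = -6*t^2 + t*(6*l - 2)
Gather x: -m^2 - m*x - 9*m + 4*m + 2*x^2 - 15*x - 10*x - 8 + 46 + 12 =-m^2 - 5*m + 2*x^2 + x*(-m - 25) + 50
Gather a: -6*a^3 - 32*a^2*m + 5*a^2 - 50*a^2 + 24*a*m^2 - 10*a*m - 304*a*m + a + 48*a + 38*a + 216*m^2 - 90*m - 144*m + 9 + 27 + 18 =-6*a^3 + a^2*(-32*m - 45) + a*(24*m^2 - 314*m + 87) + 216*m^2 - 234*m + 54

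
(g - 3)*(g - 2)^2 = g^3 - 7*g^2 + 16*g - 12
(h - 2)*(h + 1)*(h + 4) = h^3 + 3*h^2 - 6*h - 8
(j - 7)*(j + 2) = j^2 - 5*j - 14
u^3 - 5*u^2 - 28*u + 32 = (u - 8)*(u - 1)*(u + 4)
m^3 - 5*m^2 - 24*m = m*(m - 8)*(m + 3)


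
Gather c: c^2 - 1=c^2 - 1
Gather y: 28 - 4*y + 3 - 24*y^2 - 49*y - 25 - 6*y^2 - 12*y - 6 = -30*y^2 - 65*y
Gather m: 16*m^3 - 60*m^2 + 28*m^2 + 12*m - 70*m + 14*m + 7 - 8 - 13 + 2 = 16*m^3 - 32*m^2 - 44*m - 12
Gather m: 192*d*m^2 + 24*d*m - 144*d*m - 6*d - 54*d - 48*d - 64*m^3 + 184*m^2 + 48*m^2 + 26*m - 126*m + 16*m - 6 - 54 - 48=-108*d - 64*m^3 + m^2*(192*d + 232) + m*(-120*d - 84) - 108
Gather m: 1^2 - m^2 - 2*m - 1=-m^2 - 2*m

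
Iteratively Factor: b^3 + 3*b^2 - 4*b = (b + 4)*(b^2 - b) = (b - 1)*(b + 4)*(b)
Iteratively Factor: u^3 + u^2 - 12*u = (u)*(u^2 + u - 12) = u*(u - 3)*(u + 4)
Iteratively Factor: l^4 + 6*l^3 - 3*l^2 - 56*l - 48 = (l - 3)*(l^3 + 9*l^2 + 24*l + 16) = (l - 3)*(l + 4)*(l^2 + 5*l + 4) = (l - 3)*(l + 1)*(l + 4)*(l + 4)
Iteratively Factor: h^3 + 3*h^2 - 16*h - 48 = (h + 3)*(h^2 - 16) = (h + 3)*(h + 4)*(h - 4)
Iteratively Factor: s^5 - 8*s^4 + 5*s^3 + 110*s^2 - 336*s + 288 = (s - 3)*(s^4 - 5*s^3 - 10*s^2 + 80*s - 96) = (s - 3)^2*(s^3 - 2*s^2 - 16*s + 32) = (s - 3)^2*(s - 2)*(s^2 - 16) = (s - 4)*(s - 3)^2*(s - 2)*(s + 4)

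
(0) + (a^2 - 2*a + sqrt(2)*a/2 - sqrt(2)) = a^2 - 2*a + sqrt(2)*a/2 - sqrt(2)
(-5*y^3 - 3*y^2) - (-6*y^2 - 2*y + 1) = -5*y^3 + 3*y^2 + 2*y - 1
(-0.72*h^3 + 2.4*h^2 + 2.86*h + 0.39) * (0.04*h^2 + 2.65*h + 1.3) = -0.0288*h^5 - 1.812*h^4 + 5.5384*h^3 + 10.7146*h^2 + 4.7515*h + 0.507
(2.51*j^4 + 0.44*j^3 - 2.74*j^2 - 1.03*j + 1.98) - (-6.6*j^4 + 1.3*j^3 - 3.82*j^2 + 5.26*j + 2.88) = 9.11*j^4 - 0.86*j^3 + 1.08*j^2 - 6.29*j - 0.9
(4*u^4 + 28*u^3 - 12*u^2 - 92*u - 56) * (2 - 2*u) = -8*u^5 - 48*u^4 + 80*u^3 + 160*u^2 - 72*u - 112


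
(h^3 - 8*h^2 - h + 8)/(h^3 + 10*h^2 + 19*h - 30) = (h^2 - 7*h - 8)/(h^2 + 11*h + 30)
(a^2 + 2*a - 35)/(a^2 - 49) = (a - 5)/(a - 7)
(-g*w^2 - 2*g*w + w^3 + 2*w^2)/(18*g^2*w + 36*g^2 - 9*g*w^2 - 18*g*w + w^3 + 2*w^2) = w*(-g + w)/(18*g^2 - 9*g*w + w^2)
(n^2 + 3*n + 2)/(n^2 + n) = (n + 2)/n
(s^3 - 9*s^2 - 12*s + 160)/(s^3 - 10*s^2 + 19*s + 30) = (s^2 - 4*s - 32)/(s^2 - 5*s - 6)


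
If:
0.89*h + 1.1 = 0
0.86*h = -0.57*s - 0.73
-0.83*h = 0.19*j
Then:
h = -1.24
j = 5.40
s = 0.58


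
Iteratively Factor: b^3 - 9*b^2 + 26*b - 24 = (b - 3)*(b^2 - 6*b + 8) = (b - 3)*(b - 2)*(b - 4)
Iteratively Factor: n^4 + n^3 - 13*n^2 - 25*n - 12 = (n + 1)*(n^3 - 13*n - 12) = (n - 4)*(n + 1)*(n^2 + 4*n + 3) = (n - 4)*(n + 1)^2*(n + 3)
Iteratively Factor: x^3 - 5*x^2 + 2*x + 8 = (x - 4)*(x^2 - x - 2) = (x - 4)*(x - 2)*(x + 1)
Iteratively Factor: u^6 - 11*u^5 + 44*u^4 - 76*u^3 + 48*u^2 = (u - 3)*(u^5 - 8*u^4 + 20*u^3 - 16*u^2) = (u - 3)*(u - 2)*(u^4 - 6*u^3 + 8*u^2) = (u - 3)*(u - 2)^2*(u^3 - 4*u^2) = (u - 4)*(u - 3)*(u - 2)^2*(u^2) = u*(u - 4)*(u - 3)*(u - 2)^2*(u)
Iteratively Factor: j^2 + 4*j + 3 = (j + 1)*(j + 3)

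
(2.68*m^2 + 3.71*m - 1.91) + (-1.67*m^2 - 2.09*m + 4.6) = 1.01*m^2 + 1.62*m + 2.69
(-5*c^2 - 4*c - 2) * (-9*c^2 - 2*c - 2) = 45*c^4 + 46*c^3 + 36*c^2 + 12*c + 4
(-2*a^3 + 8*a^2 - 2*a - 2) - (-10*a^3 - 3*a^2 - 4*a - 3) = 8*a^3 + 11*a^2 + 2*a + 1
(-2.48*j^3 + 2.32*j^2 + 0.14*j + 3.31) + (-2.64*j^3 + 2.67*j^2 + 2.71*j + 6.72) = -5.12*j^3 + 4.99*j^2 + 2.85*j + 10.03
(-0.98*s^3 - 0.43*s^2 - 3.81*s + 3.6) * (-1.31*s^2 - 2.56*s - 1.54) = 1.2838*s^5 + 3.0721*s^4 + 7.6011*s^3 + 5.6998*s^2 - 3.3486*s - 5.544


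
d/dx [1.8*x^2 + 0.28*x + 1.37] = 3.6*x + 0.28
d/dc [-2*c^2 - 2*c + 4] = -4*c - 2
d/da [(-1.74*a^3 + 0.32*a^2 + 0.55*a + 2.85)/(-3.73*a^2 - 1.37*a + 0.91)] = (6.4902*a^4 + 4.7676*a^3 - 3.1371*a^2 + 21.8434*a + 4.405)/(13.9129*a^4 + 10.2202*a^3 - 4.9117*a^2 - 2.4934*a + 0.8281)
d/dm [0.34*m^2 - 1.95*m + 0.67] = 0.68*m - 1.95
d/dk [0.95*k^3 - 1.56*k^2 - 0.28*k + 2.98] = 2.85*k^2 - 3.12*k - 0.28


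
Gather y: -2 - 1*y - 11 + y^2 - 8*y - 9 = y^2 - 9*y - 22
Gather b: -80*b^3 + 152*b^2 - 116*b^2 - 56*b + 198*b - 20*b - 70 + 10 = -80*b^3 + 36*b^2 + 122*b - 60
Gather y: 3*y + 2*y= 5*y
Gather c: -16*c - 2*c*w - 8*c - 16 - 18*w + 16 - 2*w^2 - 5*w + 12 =c*(-2*w - 24) - 2*w^2 - 23*w + 12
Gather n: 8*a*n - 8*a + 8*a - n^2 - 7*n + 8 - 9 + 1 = -n^2 + n*(8*a - 7)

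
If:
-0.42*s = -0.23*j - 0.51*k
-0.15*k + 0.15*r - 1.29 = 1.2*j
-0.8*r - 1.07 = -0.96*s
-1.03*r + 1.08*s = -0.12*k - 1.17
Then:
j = 0.86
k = 35.63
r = 51.15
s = 43.74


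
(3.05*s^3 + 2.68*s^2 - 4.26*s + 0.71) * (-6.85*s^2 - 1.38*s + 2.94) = -20.8925*s^5 - 22.567*s^4 + 34.4496*s^3 + 8.8945*s^2 - 13.5042*s + 2.0874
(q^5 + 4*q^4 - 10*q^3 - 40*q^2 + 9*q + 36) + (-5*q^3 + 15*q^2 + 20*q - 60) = q^5 + 4*q^4 - 15*q^3 - 25*q^2 + 29*q - 24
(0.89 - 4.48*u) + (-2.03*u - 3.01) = -6.51*u - 2.12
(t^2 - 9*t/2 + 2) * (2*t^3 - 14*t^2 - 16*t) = 2*t^5 - 23*t^4 + 51*t^3 + 44*t^2 - 32*t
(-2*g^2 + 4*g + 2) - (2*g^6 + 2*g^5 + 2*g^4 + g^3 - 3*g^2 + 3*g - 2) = -2*g^6 - 2*g^5 - 2*g^4 - g^3 + g^2 + g + 4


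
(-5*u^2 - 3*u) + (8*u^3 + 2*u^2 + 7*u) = 8*u^3 - 3*u^2 + 4*u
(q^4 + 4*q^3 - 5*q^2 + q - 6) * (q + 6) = q^5 + 10*q^4 + 19*q^3 - 29*q^2 - 36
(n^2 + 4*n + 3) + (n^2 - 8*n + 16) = 2*n^2 - 4*n + 19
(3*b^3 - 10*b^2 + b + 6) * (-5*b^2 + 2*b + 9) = -15*b^5 + 56*b^4 + 2*b^3 - 118*b^2 + 21*b + 54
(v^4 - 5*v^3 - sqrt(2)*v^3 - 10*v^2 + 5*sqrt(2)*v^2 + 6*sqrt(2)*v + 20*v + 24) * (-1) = -v^4 + sqrt(2)*v^3 + 5*v^3 - 5*sqrt(2)*v^2 + 10*v^2 - 20*v - 6*sqrt(2)*v - 24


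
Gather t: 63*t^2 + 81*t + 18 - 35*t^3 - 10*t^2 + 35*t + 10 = -35*t^3 + 53*t^2 + 116*t + 28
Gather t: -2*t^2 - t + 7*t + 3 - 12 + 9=-2*t^2 + 6*t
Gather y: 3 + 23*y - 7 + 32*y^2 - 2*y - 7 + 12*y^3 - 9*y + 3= 12*y^3 + 32*y^2 + 12*y - 8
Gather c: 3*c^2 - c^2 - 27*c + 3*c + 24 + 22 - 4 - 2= 2*c^2 - 24*c + 40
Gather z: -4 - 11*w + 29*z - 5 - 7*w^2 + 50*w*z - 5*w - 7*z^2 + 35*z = -7*w^2 - 16*w - 7*z^2 + z*(50*w + 64) - 9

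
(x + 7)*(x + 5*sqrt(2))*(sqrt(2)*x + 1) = sqrt(2)*x^3 + 7*sqrt(2)*x^2 + 11*x^2 + 5*sqrt(2)*x + 77*x + 35*sqrt(2)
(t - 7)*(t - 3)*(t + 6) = t^3 - 4*t^2 - 39*t + 126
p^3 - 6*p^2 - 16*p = p*(p - 8)*(p + 2)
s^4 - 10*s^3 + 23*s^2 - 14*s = s*(s - 7)*(s - 2)*(s - 1)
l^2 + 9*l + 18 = (l + 3)*(l + 6)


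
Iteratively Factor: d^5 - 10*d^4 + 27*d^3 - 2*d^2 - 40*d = (d - 2)*(d^4 - 8*d^3 + 11*d^2 + 20*d) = (d - 5)*(d - 2)*(d^3 - 3*d^2 - 4*d) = (d - 5)*(d - 2)*(d + 1)*(d^2 - 4*d) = d*(d - 5)*(d - 2)*(d + 1)*(d - 4)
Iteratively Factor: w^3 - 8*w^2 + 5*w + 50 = (w + 2)*(w^2 - 10*w + 25) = (w - 5)*(w + 2)*(w - 5)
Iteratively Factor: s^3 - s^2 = (s)*(s^2 - s) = s^2*(s - 1)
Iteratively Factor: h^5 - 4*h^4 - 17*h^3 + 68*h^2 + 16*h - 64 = (h - 4)*(h^4 - 17*h^2 + 16) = (h - 4)^2*(h^3 + 4*h^2 - h - 4) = (h - 4)^2*(h - 1)*(h^2 + 5*h + 4) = (h - 4)^2*(h - 1)*(h + 1)*(h + 4)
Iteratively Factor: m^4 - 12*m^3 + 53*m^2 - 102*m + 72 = (m - 4)*(m^3 - 8*m^2 + 21*m - 18) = (m - 4)*(m - 3)*(m^2 - 5*m + 6) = (m - 4)*(m - 3)*(m - 2)*(m - 3)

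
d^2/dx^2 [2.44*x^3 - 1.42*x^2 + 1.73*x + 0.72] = 14.64*x - 2.84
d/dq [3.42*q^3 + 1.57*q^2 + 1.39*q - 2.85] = 10.26*q^2 + 3.14*q + 1.39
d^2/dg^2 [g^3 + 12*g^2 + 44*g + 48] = 6*g + 24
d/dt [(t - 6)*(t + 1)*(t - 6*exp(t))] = -6*t^2*exp(t) + 3*t^2 + 18*t*exp(t) - 10*t + 66*exp(t) - 6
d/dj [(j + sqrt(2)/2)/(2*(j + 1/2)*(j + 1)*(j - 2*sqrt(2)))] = ((j + 1)*(j - 2*sqrt(2))*(2*j + 1) - (j + 1)*(j - 2*sqrt(2))*(2*j + sqrt(2)) - (j + 1)*(2*j + 1)*(2*j + sqrt(2))/2 - (j - 2*sqrt(2))*(2*j + 1)*(2*j + sqrt(2))/2)/((j + 1)^2*(j - 2*sqrt(2))^2*(2*j + 1)^2)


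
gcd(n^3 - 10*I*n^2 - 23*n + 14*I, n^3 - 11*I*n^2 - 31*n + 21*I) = n^2 - 8*I*n - 7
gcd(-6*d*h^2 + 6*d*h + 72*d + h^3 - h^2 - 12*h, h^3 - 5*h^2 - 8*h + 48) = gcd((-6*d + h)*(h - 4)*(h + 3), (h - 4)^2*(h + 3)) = h^2 - h - 12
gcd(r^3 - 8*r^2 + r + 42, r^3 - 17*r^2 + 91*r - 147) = r^2 - 10*r + 21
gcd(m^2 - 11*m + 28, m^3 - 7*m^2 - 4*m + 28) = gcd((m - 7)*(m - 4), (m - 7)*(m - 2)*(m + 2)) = m - 7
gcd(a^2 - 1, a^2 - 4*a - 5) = a + 1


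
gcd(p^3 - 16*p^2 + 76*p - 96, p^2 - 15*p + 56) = p - 8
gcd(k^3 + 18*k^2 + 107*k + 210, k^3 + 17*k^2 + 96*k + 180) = k^2 + 11*k + 30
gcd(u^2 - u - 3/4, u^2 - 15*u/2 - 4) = u + 1/2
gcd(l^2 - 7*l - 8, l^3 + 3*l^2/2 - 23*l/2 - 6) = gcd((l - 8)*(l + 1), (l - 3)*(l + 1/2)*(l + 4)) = 1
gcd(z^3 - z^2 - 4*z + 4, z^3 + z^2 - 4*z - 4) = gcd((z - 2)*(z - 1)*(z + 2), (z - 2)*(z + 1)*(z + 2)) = z^2 - 4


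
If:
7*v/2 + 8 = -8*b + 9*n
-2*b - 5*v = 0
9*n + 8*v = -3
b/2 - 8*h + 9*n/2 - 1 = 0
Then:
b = -55/17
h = -79/68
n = -227/153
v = 22/17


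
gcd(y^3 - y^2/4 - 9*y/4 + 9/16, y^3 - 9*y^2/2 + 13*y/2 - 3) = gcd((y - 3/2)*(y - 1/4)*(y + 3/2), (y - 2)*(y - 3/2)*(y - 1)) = y - 3/2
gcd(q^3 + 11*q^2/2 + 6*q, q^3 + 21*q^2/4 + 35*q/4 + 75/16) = q + 3/2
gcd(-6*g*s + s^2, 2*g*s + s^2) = s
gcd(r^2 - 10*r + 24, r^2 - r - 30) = r - 6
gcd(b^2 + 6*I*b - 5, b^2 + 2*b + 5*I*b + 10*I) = b + 5*I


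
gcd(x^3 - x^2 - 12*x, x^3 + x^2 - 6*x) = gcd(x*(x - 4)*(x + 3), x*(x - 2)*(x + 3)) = x^2 + 3*x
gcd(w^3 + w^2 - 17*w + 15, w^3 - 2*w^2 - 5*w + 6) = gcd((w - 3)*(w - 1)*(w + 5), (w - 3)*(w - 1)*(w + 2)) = w^2 - 4*w + 3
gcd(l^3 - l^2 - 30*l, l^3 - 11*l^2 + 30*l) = l^2 - 6*l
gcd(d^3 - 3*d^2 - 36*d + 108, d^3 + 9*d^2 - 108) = d^2 + 3*d - 18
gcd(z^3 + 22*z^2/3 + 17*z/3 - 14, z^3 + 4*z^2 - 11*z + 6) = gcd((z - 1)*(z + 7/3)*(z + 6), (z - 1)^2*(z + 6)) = z^2 + 5*z - 6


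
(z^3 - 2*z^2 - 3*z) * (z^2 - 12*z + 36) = z^5 - 14*z^4 + 57*z^3 - 36*z^2 - 108*z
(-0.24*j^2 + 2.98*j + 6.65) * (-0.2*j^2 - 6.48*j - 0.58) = 0.048*j^4 + 0.9592*j^3 - 20.5012*j^2 - 44.8204*j - 3.857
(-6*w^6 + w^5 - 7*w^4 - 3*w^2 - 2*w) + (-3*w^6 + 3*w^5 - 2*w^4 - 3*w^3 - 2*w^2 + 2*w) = -9*w^6 + 4*w^5 - 9*w^4 - 3*w^3 - 5*w^2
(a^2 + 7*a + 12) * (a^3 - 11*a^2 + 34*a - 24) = a^5 - 4*a^4 - 31*a^3 + 82*a^2 + 240*a - 288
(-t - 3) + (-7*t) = -8*t - 3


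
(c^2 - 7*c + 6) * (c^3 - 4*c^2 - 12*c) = c^5 - 11*c^4 + 22*c^3 + 60*c^2 - 72*c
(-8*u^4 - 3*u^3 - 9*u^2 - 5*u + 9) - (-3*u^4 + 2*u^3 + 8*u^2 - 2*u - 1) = -5*u^4 - 5*u^3 - 17*u^2 - 3*u + 10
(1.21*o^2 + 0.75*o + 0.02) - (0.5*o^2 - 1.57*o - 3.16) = 0.71*o^2 + 2.32*o + 3.18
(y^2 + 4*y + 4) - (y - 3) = y^2 + 3*y + 7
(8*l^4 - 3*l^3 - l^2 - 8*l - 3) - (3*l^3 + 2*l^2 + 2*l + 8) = 8*l^4 - 6*l^3 - 3*l^2 - 10*l - 11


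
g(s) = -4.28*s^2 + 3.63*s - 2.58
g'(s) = 3.63 - 8.56*s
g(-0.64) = -6.66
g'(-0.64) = 9.11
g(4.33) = -67.11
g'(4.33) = -33.43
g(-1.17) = -12.69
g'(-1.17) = 13.65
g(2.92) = -28.47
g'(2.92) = -21.37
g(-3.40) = -64.40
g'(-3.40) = 32.73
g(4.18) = -62.19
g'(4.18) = -32.15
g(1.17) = -4.19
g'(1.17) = -6.39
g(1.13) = -3.94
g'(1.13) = -6.04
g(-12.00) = -662.46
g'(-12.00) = 106.35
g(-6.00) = -178.44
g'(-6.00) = 54.99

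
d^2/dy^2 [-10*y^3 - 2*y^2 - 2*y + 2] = -60*y - 4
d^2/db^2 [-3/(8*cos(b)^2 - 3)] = 48*(16*sin(b)^4 - 14*sin(b)^2 - 5)/(8*cos(b)^2 - 3)^3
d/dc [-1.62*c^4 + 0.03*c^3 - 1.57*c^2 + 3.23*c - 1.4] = -6.48*c^3 + 0.09*c^2 - 3.14*c + 3.23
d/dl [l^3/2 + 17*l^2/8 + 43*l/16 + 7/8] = 3*l^2/2 + 17*l/4 + 43/16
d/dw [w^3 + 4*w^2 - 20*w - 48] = 3*w^2 + 8*w - 20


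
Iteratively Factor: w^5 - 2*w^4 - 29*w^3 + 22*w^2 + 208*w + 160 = (w + 4)*(w^4 - 6*w^3 - 5*w^2 + 42*w + 40) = (w + 1)*(w + 4)*(w^3 - 7*w^2 + 2*w + 40) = (w - 4)*(w + 1)*(w + 4)*(w^2 - 3*w - 10) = (w - 5)*(w - 4)*(w + 1)*(w + 4)*(w + 2)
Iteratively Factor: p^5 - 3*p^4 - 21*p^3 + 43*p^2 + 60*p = (p + 4)*(p^4 - 7*p^3 + 7*p^2 + 15*p) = p*(p + 4)*(p^3 - 7*p^2 + 7*p + 15) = p*(p + 1)*(p + 4)*(p^2 - 8*p + 15) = p*(p - 5)*(p + 1)*(p + 4)*(p - 3)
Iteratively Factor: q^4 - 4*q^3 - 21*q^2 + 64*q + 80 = (q - 5)*(q^3 + q^2 - 16*q - 16) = (q - 5)*(q - 4)*(q^2 + 5*q + 4) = (q - 5)*(q - 4)*(q + 4)*(q + 1)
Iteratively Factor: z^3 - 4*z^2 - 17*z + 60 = (z - 5)*(z^2 + z - 12) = (z - 5)*(z - 3)*(z + 4)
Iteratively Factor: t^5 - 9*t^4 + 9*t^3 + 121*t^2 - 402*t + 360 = (t - 2)*(t^4 - 7*t^3 - 5*t^2 + 111*t - 180) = (t - 3)*(t - 2)*(t^3 - 4*t^2 - 17*t + 60) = (t - 5)*(t - 3)*(t - 2)*(t^2 + t - 12) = (t - 5)*(t - 3)*(t - 2)*(t + 4)*(t - 3)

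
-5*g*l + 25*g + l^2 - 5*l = (-5*g + l)*(l - 5)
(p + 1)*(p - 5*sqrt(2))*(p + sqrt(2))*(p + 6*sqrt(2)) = p^4 + p^3 + 2*sqrt(2)*p^3 - 58*p^2 + 2*sqrt(2)*p^2 - 60*sqrt(2)*p - 58*p - 60*sqrt(2)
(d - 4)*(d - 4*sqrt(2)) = d^2 - 4*sqrt(2)*d - 4*d + 16*sqrt(2)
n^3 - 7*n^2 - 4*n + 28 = (n - 7)*(n - 2)*(n + 2)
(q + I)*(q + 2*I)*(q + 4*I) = q^3 + 7*I*q^2 - 14*q - 8*I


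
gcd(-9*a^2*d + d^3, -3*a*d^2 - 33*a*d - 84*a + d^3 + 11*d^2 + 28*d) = 3*a - d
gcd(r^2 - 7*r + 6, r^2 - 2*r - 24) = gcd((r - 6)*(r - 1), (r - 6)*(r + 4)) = r - 6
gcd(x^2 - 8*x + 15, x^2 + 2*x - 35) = x - 5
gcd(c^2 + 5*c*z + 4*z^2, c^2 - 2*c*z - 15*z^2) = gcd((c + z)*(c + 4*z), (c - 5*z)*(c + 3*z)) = 1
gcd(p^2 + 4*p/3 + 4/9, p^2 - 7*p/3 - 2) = p + 2/3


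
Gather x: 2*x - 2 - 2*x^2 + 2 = -2*x^2 + 2*x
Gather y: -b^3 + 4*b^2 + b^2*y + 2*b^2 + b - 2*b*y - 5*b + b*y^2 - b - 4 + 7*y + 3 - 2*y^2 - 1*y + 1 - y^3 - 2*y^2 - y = -b^3 + 6*b^2 - 5*b - y^3 + y^2*(b - 4) + y*(b^2 - 2*b + 5)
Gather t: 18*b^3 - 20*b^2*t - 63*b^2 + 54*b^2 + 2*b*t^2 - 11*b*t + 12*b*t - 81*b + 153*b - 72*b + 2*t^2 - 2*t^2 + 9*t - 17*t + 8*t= 18*b^3 - 9*b^2 + 2*b*t^2 + t*(-20*b^2 + b)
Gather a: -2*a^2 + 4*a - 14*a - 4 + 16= -2*a^2 - 10*a + 12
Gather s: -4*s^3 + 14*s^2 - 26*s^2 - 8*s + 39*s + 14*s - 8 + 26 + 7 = -4*s^3 - 12*s^2 + 45*s + 25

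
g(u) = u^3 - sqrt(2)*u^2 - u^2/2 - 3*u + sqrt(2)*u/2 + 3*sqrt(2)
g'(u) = 3*u^2 - 2*sqrt(2)*u - u - 3 + sqrt(2)/2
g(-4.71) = -131.91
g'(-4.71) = 82.29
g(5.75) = 117.88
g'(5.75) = 74.88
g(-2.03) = -7.36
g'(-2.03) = 17.84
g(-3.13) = -38.00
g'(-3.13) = 39.08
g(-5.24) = -180.18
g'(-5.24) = 100.14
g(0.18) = 3.77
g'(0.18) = -2.88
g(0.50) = 2.74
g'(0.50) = -3.46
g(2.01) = 0.02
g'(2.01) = 2.13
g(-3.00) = -33.11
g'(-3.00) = 36.19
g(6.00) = 137.57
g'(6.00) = 82.74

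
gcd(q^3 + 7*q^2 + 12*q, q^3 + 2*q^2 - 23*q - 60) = q^2 + 7*q + 12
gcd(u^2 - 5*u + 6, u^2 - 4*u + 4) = u - 2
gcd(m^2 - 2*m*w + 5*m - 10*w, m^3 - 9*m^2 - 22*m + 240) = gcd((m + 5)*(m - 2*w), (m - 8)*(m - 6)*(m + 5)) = m + 5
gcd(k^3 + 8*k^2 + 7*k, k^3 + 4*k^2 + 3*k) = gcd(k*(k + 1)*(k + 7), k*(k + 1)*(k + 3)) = k^2 + k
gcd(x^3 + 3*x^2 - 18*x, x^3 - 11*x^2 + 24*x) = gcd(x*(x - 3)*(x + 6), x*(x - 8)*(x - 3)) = x^2 - 3*x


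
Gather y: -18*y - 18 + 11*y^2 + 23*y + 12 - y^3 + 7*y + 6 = -y^3 + 11*y^2 + 12*y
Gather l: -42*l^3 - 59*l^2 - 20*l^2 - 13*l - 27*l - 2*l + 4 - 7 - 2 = -42*l^3 - 79*l^2 - 42*l - 5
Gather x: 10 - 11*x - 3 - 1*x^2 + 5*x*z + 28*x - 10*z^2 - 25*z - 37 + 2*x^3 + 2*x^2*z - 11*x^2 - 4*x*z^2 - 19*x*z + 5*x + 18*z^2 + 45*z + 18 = 2*x^3 + x^2*(2*z - 12) + x*(-4*z^2 - 14*z + 22) + 8*z^2 + 20*z - 12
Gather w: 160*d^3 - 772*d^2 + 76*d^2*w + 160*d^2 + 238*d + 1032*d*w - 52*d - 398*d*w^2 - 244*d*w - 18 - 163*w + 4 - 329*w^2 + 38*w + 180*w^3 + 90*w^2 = 160*d^3 - 612*d^2 + 186*d + 180*w^3 + w^2*(-398*d - 239) + w*(76*d^2 + 788*d - 125) - 14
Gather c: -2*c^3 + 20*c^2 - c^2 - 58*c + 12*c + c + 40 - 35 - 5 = -2*c^3 + 19*c^2 - 45*c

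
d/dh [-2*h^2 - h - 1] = -4*h - 1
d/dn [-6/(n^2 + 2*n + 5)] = 12*(n + 1)/(n^2 + 2*n + 5)^2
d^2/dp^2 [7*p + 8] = 0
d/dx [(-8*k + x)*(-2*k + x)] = -10*k + 2*x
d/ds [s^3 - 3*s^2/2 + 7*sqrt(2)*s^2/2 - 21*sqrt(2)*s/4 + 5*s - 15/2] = 3*s^2 - 3*s + 7*sqrt(2)*s - 21*sqrt(2)/4 + 5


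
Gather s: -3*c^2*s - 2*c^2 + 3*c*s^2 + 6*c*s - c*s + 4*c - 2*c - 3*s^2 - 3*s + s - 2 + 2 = -2*c^2 + 2*c + s^2*(3*c - 3) + s*(-3*c^2 + 5*c - 2)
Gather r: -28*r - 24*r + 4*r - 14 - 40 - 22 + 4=-48*r - 72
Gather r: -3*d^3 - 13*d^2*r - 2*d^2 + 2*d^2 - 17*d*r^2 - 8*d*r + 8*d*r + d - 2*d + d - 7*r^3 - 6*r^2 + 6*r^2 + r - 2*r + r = -3*d^3 - 13*d^2*r - 17*d*r^2 - 7*r^3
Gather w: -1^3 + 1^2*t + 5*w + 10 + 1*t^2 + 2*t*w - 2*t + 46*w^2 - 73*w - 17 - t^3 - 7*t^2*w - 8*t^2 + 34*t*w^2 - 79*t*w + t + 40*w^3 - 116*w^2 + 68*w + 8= -t^3 - 7*t^2 + 40*w^3 + w^2*(34*t - 70) + w*(-7*t^2 - 77*t)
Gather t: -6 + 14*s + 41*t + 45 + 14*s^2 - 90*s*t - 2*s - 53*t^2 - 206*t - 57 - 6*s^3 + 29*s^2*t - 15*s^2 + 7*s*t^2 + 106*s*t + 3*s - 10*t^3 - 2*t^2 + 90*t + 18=-6*s^3 - s^2 + 15*s - 10*t^3 + t^2*(7*s - 55) + t*(29*s^2 + 16*s - 75)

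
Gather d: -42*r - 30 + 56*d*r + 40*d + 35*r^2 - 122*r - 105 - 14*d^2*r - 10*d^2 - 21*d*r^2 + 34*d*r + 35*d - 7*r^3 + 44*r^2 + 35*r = d^2*(-14*r - 10) + d*(-21*r^2 + 90*r + 75) - 7*r^3 + 79*r^2 - 129*r - 135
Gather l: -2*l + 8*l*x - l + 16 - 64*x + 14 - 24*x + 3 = l*(8*x - 3) - 88*x + 33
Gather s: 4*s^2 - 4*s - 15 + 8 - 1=4*s^2 - 4*s - 8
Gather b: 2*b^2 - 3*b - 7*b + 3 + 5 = 2*b^2 - 10*b + 8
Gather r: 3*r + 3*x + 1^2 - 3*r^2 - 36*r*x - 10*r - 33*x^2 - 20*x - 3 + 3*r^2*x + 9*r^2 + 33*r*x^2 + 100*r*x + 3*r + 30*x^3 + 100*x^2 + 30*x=r^2*(3*x + 6) + r*(33*x^2 + 64*x - 4) + 30*x^3 + 67*x^2 + 13*x - 2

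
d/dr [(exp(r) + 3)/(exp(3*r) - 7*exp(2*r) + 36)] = (-(exp(r) + 3)*(3*exp(r) - 14)*exp(r) + exp(3*r) - 7*exp(2*r) + 36)*exp(r)/(exp(3*r) - 7*exp(2*r) + 36)^2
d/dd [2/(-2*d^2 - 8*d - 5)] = 8*(d + 2)/(2*d^2 + 8*d + 5)^2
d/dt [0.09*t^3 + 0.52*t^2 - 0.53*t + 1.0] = 0.27*t^2 + 1.04*t - 0.53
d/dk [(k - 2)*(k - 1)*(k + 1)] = 3*k^2 - 4*k - 1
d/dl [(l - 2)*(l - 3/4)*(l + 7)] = 3*l^2 + 17*l/2 - 71/4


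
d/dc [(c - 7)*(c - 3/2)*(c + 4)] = 3*c^2 - 9*c - 47/2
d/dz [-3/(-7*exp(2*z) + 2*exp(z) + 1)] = (6 - 42*exp(z))*exp(z)/(-7*exp(2*z) + 2*exp(z) + 1)^2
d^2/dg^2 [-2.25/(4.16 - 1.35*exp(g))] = (4.100625*exp(g) + 12.636)*exp(g)/(1.35*exp(g) - 4.16)^3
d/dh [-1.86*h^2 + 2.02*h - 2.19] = 2.02 - 3.72*h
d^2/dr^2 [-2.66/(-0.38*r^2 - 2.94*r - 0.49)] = (-0.768208*r^2 - 5.943504*r + 2.66*(0.76*r + 2.94)*(1.52*r + 5.88) - 0.990584)/(0.38*r^2 + 2.94*r + 0.49)^3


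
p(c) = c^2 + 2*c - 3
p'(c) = 2*c + 2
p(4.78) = 29.41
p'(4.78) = 11.56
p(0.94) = -0.24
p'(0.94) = 3.88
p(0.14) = -2.70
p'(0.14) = 2.28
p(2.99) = 11.92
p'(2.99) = 7.98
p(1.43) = 1.90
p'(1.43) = 4.86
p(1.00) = 0.00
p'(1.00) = 4.00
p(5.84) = 42.79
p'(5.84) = 13.68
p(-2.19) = -2.58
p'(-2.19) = -2.38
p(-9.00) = 60.00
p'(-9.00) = -16.00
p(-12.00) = 117.00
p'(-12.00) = -22.00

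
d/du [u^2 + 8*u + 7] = 2*u + 8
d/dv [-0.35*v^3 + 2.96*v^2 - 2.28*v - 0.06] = -1.05*v^2 + 5.92*v - 2.28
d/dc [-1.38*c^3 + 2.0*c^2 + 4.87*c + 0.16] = -4.14*c^2 + 4.0*c + 4.87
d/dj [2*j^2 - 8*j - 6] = 4*j - 8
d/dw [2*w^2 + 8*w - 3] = 4*w + 8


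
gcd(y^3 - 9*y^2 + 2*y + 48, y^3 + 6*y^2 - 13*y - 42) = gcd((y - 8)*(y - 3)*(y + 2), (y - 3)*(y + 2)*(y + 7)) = y^2 - y - 6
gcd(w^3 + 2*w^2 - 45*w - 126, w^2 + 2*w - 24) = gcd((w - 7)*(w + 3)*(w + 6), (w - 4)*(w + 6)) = w + 6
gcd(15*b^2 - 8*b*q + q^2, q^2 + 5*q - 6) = 1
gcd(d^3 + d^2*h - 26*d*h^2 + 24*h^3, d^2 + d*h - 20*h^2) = d - 4*h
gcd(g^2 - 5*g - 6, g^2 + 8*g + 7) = g + 1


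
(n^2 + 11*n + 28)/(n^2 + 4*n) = (n + 7)/n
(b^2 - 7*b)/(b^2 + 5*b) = (b - 7)/(b + 5)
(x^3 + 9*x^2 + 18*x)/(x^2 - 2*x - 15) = x*(x + 6)/(x - 5)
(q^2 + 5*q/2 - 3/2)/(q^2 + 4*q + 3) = (q - 1/2)/(q + 1)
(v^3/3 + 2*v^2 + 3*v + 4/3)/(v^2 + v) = (v^2 + 5*v + 4)/(3*v)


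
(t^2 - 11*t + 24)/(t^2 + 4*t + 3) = (t^2 - 11*t + 24)/(t^2 + 4*t + 3)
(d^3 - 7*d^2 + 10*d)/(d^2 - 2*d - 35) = d*(-d^2 + 7*d - 10)/(-d^2 + 2*d + 35)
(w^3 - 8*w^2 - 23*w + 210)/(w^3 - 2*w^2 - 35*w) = (w - 6)/w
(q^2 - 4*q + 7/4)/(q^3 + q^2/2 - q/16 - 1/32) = 8*(4*q^2 - 16*q + 7)/(32*q^3 + 16*q^2 - 2*q - 1)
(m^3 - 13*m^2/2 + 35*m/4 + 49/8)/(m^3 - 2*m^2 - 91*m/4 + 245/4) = (m + 1/2)/(m + 5)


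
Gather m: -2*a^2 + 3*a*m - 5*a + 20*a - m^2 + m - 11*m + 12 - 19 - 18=-2*a^2 + 15*a - m^2 + m*(3*a - 10) - 25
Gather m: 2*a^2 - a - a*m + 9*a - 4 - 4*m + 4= 2*a^2 + 8*a + m*(-a - 4)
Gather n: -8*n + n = -7*n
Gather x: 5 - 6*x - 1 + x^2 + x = x^2 - 5*x + 4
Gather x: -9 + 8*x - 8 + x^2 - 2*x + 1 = x^2 + 6*x - 16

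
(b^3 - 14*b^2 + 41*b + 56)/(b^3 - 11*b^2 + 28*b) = (b^2 - 7*b - 8)/(b*(b - 4))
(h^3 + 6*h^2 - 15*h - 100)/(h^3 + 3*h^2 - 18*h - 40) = (h + 5)/(h + 2)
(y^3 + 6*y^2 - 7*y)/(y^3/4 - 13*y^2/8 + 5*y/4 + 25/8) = 8*y*(y^2 + 6*y - 7)/(2*y^3 - 13*y^2 + 10*y + 25)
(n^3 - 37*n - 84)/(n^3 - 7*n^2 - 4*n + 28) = (n^2 + 7*n + 12)/(n^2 - 4)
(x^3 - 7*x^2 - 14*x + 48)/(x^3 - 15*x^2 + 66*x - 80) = (x + 3)/(x - 5)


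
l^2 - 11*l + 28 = (l - 7)*(l - 4)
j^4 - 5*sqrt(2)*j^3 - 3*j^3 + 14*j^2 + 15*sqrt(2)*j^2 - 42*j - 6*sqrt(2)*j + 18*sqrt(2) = (j - 3)*(j - 3*sqrt(2))*(j - sqrt(2))^2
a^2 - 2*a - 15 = (a - 5)*(a + 3)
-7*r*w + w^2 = w*(-7*r + w)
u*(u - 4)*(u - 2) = u^3 - 6*u^2 + 8*u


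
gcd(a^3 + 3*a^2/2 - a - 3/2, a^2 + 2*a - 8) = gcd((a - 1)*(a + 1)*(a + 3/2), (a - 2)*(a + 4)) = 1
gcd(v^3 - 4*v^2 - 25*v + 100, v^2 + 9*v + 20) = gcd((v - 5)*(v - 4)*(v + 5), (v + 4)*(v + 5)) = v + 5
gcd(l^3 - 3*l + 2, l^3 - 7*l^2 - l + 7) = l - 1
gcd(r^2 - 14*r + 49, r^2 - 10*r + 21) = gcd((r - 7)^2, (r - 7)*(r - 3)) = r - 7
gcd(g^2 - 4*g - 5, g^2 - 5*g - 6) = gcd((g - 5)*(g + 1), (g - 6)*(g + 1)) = g + 1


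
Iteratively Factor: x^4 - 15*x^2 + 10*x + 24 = (x - 2)*(x^3 + 2*x^2 - 11*x - 12) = (x - 2)*(x + 4)*(x^2 - 2*x - 3) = (x - 3)*(x - 2)*(x + 4)*(x + 1)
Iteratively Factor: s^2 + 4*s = (s)*(s + 4)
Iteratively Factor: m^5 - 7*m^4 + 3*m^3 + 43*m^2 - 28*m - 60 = (m + 2)*(m^4 - 9*m^3 + 21*m^2 + m - 30) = (m - 3)*(m + 2)*(m^3 - 6*m^2 + 3*m + 10) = (m - 3)*(m + 1)*(m + 2)*(m^2 - 7*m + 10) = (m - 5)*(m - 3)*(m + 1)*(m + 2)*(m - 2)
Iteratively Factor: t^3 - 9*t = (t)*(t^2 - 9) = t*(t - 3)*(t + 3)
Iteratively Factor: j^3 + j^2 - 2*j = (j - 1)*(j^2 + 2*j) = j*(j - 1)*(j + 2)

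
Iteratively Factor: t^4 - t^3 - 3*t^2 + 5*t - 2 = (t + 2)*(t^3 - 3*t^2 + 3*t - 1) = (t - 1)*(t + 2)*(t^2 - 2*t + 1) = (t - 1)^2*(t + 2)*(t - 1)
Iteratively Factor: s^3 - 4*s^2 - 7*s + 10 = (s - 5)*(s^2 + s - 2) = (s - 5)*(s - 1)*(s + 2)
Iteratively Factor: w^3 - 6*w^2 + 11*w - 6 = (w - 3)*(w^2 - 3*w + 2) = (w - 3)*(w - 2)*(w - 1)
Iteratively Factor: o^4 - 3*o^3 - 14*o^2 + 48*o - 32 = (o + 4)*(o^3 - 7*o^2 + 14*o - 8) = (o - 4)*(o + 4)*(o^2 - 3*o + 2) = (o - 4)*(o - 2)*(o + 4)*(o - 1)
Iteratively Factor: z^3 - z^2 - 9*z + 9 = (z + 3)*(z^2 - 4*z + 3) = (z - 1)*(z + 3)*(z - 3)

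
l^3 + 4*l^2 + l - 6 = (l - 1)*(l + 2)*(l + 3)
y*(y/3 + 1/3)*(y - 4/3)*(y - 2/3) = y^4/3 - y^3/3 - 10*y^2/27 + 8*y/27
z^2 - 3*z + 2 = (z - 2)*(z - 1)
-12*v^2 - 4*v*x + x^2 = (-6*v + x)*(2*v + x)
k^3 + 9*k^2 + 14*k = k*(k + 2)*(k + 7)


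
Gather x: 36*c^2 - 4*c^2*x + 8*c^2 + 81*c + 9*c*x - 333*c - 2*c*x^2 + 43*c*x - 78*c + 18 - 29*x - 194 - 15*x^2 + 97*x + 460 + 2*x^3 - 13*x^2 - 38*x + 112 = 44*c^2 - 330*c + 2*x^3 + x^2*(-2*c - 28) + x*(-4*c^2 + 52*c + 30) + 396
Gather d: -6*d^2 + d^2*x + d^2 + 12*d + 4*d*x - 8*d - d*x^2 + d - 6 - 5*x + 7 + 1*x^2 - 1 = d^2*(x - 5) + d*(-x^2 + 4*x + 5) + x^2 - 5*x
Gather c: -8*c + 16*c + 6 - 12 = 8*c - 6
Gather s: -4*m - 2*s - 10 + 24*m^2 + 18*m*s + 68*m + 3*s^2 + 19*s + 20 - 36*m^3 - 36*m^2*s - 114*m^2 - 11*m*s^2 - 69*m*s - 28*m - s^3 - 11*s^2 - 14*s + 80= -36*m^3 - 90*m^2 + 36*m - s^3 + s^2*(-11*m - 8) + s*(-36*m^2 - 51*m + 3) + 90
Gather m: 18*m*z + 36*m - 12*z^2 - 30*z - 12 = m*(18*z + 36) - 12*z^2 - 30*z - 12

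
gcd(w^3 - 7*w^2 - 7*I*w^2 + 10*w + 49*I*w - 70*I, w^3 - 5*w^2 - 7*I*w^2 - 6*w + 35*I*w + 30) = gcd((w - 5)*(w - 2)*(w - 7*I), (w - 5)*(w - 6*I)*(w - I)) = w - 5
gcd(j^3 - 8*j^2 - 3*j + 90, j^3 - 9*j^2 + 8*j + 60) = j^2 - 11*j + 30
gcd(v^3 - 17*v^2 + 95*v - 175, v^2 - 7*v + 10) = v - 5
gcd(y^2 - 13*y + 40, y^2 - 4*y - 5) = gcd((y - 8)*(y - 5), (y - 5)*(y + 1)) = y - 5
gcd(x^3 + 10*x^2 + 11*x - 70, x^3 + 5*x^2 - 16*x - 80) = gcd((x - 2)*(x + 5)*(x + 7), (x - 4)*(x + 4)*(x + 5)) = x + 5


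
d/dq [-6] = 0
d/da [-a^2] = -2*a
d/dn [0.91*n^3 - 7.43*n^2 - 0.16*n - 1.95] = 2.73*n^2 - 14.86*n - 0.16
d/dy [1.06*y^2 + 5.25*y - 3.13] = 2.12*y + 5.25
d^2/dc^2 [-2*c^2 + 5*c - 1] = -4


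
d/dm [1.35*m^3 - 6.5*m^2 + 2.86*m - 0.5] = 4.05*m^2 - 13.0*m + 2.86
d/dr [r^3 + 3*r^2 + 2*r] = 3*r^2 + 6*r + 2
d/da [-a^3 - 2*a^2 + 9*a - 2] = -3*a^2 - 4*a + 9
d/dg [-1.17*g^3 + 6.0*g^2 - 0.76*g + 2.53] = -3.51*g^2 + 12.0*g - 0.76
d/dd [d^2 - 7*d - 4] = 2*d - 7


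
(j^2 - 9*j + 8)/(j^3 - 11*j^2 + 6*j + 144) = (j - 1)/(j^2 - 3*j - 18)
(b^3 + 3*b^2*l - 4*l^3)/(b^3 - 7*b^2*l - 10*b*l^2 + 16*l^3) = (b + 2*l)/(b - 8*l)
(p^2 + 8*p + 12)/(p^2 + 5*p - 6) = (p + 2)/(p - 1)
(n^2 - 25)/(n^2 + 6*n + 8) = (n^2 - 25)/(n^2 + 6*n + 8)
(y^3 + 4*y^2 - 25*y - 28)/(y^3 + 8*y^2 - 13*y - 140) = (y + 1)/(y + 5)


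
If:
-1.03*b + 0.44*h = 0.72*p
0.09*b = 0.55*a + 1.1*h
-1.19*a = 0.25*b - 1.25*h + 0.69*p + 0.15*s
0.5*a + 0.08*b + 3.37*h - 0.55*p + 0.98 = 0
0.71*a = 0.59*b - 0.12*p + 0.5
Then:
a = 10.35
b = 8.56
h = -4.48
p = -14.98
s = -64.76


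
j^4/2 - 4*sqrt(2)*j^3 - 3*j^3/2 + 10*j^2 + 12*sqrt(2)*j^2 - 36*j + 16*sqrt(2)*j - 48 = (j/2 + 1/2)*(j - 4)*(j - 6*sqrt(2))*(j - 2*sqrt(2))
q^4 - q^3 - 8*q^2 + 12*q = q*(q - 2)^2*(q + 3)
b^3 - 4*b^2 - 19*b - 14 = (b - 7)*(b + 1)*(b + 2)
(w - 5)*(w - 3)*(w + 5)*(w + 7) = w^4 + 4*w^3 - 46*w^2 - 100*w + 525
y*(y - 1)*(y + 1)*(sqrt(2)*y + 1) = sqrt(2)*y^4 + y^3 - sqrt(2)*y^2 - y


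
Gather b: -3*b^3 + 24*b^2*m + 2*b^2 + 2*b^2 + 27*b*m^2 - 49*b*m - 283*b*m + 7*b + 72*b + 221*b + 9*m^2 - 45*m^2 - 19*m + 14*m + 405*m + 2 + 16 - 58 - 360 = -3*b^3 + b^2*(24*m + 4) + b*(27*m^2 - 332*m + 300) - 36*m^2 + 400*m - 400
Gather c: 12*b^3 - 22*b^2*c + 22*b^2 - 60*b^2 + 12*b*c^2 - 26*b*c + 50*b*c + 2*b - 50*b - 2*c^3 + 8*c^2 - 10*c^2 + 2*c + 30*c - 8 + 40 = 12*b^3 - 38*b^2 - 48*b - 2*c^3 + c^2*(12*b - 2) + c*(-22*b^2 + 24*b + 32) + 32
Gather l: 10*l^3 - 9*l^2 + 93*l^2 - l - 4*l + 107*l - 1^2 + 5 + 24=10*l^3 + 84*l^2 + 102*l + 28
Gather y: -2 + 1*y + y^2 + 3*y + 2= y^2 + 4*y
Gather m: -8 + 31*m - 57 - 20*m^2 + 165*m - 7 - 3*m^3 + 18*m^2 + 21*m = -3*m^3 - 2*m^2 + 217*m - 72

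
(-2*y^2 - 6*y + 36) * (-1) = 2*y^2 + 6*y - 36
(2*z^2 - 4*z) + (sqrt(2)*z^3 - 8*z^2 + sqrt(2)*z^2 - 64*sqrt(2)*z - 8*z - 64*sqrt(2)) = sqrt(2)*z^3 - 6*z^2 + sqrt(2)*z^2 - 64*sqrt(2)*z - 12*z - 64*sqrt(2)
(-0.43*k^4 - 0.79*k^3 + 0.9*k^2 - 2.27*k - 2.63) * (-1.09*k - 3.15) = 0.4687*k^5 + 2.2156*k^4 + 1.5075*k^3 - 0.3607*k^2 + 10.0172*k + 8.2845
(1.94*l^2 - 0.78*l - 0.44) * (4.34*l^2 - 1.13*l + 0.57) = 8.4196*l^4 - 5.5774*l^3 + 0.0775999999999999*l^2 + 0.0526*l - 0.2508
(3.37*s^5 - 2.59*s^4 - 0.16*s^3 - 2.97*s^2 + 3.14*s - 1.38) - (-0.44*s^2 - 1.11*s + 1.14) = 3.37*s^5 - 2.59*s^4 - 0.16*s^3 - 2.53*s^2 + 4.25*s - 2.52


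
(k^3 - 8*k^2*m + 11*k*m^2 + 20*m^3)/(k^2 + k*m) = k - 9*m + 20*m^2/k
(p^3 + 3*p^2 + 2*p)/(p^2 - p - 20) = p*(p^2 + 3*p + 2)/(p^2 - p - 20)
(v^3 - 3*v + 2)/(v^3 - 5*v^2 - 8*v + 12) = (v - 1)/(v - 6)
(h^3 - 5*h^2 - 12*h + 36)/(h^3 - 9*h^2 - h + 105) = (h^2 - 8*h + 12)/(h^2 - 12*h + 35)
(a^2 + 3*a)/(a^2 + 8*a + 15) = a/(a + 5)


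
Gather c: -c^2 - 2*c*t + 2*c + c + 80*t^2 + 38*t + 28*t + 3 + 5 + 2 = -c^2 + c*(3 - 2*t) + 80*t^2 + 66*t + 10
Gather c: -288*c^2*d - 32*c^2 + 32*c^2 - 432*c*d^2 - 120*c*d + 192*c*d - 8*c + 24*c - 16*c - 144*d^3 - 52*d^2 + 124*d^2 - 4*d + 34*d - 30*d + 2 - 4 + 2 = -288*c^2*d + c*(-432*d^2 + 72*d) - 144*d^3 + 72*d^2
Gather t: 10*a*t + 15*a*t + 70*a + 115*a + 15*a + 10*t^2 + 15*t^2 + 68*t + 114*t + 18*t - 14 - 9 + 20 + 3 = 200*a + 25*t^2 + t*(25*a + 200)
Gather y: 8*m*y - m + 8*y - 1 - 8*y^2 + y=-m - 8*y^2 + y*(8*m + 9) - 1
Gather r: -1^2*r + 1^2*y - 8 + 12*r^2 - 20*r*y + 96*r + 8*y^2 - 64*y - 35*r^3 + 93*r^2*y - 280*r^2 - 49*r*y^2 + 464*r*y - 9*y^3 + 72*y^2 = -35*r^3 + r^2*(93*y - 268) + r*(-49*y^2 + 444*y + 95) - 9*y^3 + 80*y^2 - 63*y - 8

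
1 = 1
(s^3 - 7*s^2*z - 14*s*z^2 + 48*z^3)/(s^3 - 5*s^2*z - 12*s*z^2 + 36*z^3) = (-s + 8*z)/(-s + 6*z)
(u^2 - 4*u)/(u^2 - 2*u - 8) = u/(u + 2)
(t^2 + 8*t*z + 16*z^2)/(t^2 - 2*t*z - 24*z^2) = (-t - 4*z)/(-t + 6*z)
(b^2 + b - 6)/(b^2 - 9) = (b - 2)/(b - 3)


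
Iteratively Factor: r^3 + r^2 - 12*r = (r - 3)*(r^2 + 4*r) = (r - 3)*(r + 4)*(r)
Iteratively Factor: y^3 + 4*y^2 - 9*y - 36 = (y - 3)*(y^2 + 7*y + 12) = (y - 3)*(y + 3)*(y + 4)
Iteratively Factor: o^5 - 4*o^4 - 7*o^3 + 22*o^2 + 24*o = (o - 3)*(o^4 - o^3 - 10*o^2 - 8*o) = o*(o - 3)*(o^3 - o^2 - 10*o - 8) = o*(o - 4)*(o - 3)*(o^2 + 3*o + 2) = o*(o - 4)*(o - 3)*(o + 1)*(o + 2)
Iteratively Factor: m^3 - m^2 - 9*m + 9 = (m - 1)*(m^2 - 9) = (m - 3)*(m - 1)*(m + 3)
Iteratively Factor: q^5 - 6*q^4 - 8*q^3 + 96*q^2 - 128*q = (q + 4)*(q^4 - 10*q^3 + 32*q^2 - 32*q) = (q - 4)*(q + 4)*(q^3 - 6*q^2 + 8*q) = (q - 4)*(q - 2)*(q + 4)*(q^2 - 4*q) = q*(q - 4)*(q - 2)*(q + 4)*(q - 4)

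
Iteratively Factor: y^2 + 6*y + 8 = (y + 4)*(y + 2)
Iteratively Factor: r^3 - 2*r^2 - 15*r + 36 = (r - 3)*(r^2 + r - 12) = (r - 3)*(r + 4)*(r - 3)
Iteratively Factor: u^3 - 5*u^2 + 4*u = (u)*(u^2 - 5*u + 4) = u*(u - 4)*(u - 1)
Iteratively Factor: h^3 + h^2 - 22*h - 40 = (h - 5)*(h^2 + 6*h + 8) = (h - 5)*(h + 4)*(h + 2)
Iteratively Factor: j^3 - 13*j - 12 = (j - 4)*(j^2 + 4*j + 3) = (j - 4)*(j + 1)*(j + 3)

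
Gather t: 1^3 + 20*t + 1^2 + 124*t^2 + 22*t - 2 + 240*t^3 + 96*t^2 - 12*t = 240*t^3 + 220*t^2 + 30*t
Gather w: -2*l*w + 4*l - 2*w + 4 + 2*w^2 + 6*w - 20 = 4*l + 2*w^2 + w*(4 - 2*l) - 16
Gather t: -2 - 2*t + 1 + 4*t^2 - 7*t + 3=4*t^2 - 9*t + 2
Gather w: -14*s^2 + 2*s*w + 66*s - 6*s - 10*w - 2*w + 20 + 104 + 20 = -14*s^2 + 60*s + w*(2*s - 12) + 144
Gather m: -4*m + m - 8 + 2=-3*m - 6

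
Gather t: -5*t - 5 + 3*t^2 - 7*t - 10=3*t^2 - 12*t - 15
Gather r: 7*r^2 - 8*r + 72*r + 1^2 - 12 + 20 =7*r^2 + 64*r + 9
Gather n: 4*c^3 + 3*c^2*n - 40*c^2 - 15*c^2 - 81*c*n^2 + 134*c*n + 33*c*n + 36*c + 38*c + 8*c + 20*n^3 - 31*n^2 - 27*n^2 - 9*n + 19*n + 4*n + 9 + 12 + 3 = 4*c^3 - 55*c^2 + 82*c + 20*n^3 + n^2*(-81*c - 58) + n*(3*c^2 + 167*c + 14) + 24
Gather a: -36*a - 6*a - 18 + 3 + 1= -42*a - 14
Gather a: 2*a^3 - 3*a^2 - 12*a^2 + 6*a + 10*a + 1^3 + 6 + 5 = 2*a^3 - 15*a^2 + 16*a + 12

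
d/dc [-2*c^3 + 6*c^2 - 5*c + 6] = -6*c^2 + 12*c - 5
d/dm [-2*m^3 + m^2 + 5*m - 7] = -6*m^2 + 2*m + 5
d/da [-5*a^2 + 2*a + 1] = 2 - 10*a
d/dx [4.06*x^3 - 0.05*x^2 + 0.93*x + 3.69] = 12.18*x^2 - 0.1*x + 0.93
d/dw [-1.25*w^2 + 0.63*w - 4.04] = 0.63 - 2.5*w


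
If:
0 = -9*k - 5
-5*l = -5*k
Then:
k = -5/9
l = -5/9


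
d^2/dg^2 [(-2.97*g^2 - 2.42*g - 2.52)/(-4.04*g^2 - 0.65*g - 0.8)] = (-5.6843418860808e-14*g^4 + 63.398104*g^3 + 189.188352*g^2 - 7.22352000000001*g - 12.87508)/(65.939264*g^6 + 31.82712*g^5 + 44.29254*g^4 + 12.879425*g^3 + 8.7708*g^2 + 1.248*g + 0.512)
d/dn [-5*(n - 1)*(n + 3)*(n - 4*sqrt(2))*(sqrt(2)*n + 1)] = -20*sqrt(2)*n^3 - 30*sqrt(2)*n^2 + 105*n^2 + 70*sqrt(2)*n + 140*n - 105 + 40*sqrt(2)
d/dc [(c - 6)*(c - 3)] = 2*c - 9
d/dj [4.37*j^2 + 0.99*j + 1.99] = 8.74*j + 0.99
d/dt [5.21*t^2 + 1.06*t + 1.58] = 10.42*t + 1.06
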